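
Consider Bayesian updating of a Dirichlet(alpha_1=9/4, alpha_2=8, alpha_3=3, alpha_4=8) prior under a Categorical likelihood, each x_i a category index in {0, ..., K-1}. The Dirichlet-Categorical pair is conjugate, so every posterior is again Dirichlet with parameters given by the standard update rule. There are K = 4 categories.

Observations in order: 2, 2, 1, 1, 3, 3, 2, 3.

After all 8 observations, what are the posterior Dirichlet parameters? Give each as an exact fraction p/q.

obs 1: x=2 → posterior Dirichlet(9/4, 8, 4, 8)
obs 2: x=2 → posterior Dirichlet(9/4, 8, 5, 8)
obs 3: x=1 → posterior Dirichlet(9/4, 9, 5, 8)
obs 4: x=1 → posterior Dirichlet(9/4, 10, 5, 8)
obs 5: x=3 → posterior Dirichlet(9/4, 10, 5, 9)
obs 6: x=3 → posterior Dirichlet(9/4, 10, 5, 10)
obs 7: x=2 → posterior Dirichlet(9/4, 10, 6, 10)
obs 8: x=3 → posterior Dirichlet(9/4, 10, 6, 11)

alpha_1=9/4, alpha_2=10, alpha_3=6, alpha_4=11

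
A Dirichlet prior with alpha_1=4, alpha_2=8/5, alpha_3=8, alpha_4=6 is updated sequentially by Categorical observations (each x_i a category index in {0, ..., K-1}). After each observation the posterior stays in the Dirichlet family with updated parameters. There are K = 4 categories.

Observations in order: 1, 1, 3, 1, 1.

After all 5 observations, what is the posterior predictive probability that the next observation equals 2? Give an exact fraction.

obs 1: x=1 → posterior Dirichlet(4, 13/5, 8, 6)
obs 2: x=1 → posterior Dirichlet(4, 18/5, 8, 6)
obs 3: x=3 → posterior Dirichlet(4, 18/5, 8, 7)
obs 4: x=1 → posterior Dirichlet(4, 23/5, 8, 7)
obs 5: x=1 → posterior Dirichlet(4, 28/5, 8, 7)

40/123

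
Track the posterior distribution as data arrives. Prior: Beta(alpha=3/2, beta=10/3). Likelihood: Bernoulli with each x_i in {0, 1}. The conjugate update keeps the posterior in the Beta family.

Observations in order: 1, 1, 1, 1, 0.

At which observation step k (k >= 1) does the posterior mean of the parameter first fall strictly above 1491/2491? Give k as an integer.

obs 1: x=1 → posterior Beta(5/2, 10/3)
obs 2: x=1 → posterior Beta(7/2, 10/3)
obs 3: x=1 → posterior Beta(9/2, 10/3)
obs 4: x=1 → posterior Beta(11/2, 10/3)
obs 5: x=0 → posterior Beta(11/2, 13/3)

k = 4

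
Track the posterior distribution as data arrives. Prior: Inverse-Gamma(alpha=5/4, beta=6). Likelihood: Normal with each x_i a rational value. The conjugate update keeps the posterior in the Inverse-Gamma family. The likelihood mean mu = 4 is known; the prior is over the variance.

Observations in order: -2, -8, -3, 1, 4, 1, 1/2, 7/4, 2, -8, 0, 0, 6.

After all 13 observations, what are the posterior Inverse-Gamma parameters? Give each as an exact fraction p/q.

obs 1: x=-2 → posterior Inverse-Gamma(7/4, 24)
obs 2: x=-8 → posterior Inverse-Gamma(9/4, 96)
obs 3: x=-3 → posterior Inverse-Gamma(11/4, 241/2)
obs 4: x=1 → posterior Inverse-Gamma(13/4, 125)
obs 5: x=4 → posterior Inverse-Gamma(15/4, 125)
obs 6: x=1 → posterior Inverse-Gamma(17/4, 259/2)
obs 7: x=1/2 → posterior Inverse-Gamma(19/4, 1085/8)
obs 8: x=7/4 → posterior Inverse-Gamma(21/4, 4421/32)
obs 9: x=2 → posterior Inverse-Gamma(23/4, 4485/32)
obs 10: x=-8 → posterior Inverse-Gamma(25/4, 6789/32)
obs 11: x=0 → posterior Inverse-Gamma(27/4, 7045/32)
obs 12: x=0 → posterior Inverse-Gamma(29/4, 7301/32)
obs 13: x=6 → posterior Inverse-Gamma(31/4, 7365/32)

alpha=31/4, beta=7365/32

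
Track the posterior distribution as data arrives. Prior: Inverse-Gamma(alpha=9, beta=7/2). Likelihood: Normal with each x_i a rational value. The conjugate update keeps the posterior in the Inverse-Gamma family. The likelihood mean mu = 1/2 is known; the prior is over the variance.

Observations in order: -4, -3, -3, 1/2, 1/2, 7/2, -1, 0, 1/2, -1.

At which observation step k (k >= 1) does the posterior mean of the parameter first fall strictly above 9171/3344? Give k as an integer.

k = 6

obs 1: x=-4 → posterior Inverse-Gamma(19/2, 109/8)
obs 2: x=-3 → posterior Inverse-Gamma(10, 79/4)
obs 3: x=-3 → posterior Inverse-Gamma(21/2, 207/8)
obs 4: x=1/2 → posterior Inverse-Gamma(11, 207/8)
obs 5: x=1/2 → posterior Inverse-Gamma(23/2, 207/8)
obs 6: x=7/2 → posterior Inverse-Gamma(12, 243/8)
obs 7: x=-1 → posterior Inverse-Gamma(25/2, 63/2)
obs 8: x=0 → posterior Inverse-Gamma(13, 253/8)
obs 9: x=1/2 → posterior Inverse-Gamma(27/2, 253/8)
obs 10: x=-1 → posterior Inverse-Gamma(14, 131/4)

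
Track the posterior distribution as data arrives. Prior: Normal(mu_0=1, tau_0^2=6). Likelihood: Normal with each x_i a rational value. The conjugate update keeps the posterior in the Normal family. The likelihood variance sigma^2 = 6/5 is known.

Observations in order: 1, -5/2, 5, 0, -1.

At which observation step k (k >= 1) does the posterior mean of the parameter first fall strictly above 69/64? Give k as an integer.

obs 1: x=1 → posterior Normal(1, 1)
obs 2: x=-5/2 → posterior Normal(-13/22, 6/11)
obs 3: x=5 → posterior Normal(37/32, 3/8)
obs 4: x=0 → posterior Normal(37/42, 2/7)
obs 5: x=-1 → posterior Normal(27/52, 3/13)

k = 3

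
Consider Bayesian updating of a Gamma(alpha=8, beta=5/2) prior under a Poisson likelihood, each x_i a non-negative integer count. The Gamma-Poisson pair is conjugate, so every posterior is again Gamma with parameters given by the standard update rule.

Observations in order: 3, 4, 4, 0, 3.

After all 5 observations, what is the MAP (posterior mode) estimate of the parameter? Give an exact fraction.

obs 1: x=3 → posterior Gamma(11, 7/2)
obs 2: x=4 → posterior Gamma(15, 9/2)
obs 3: x=4 → posterior Gamma(19, 11/2)
obs 4: x=0 → posterior Gamma(19, 13/2)
obs 5: x=3 → posterior Gamma(22, 15/2)

14/5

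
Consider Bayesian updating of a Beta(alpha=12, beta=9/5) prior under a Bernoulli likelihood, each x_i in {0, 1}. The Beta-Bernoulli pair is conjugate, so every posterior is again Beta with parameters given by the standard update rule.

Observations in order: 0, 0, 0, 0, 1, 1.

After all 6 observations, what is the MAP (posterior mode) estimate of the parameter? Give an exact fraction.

obs 1: x=0 → posterior Beta(12, 14/5)
obs 2: x=0 → posterior Beta(12, 19/5)
obs 3: x=0 → posterior Beta(12, 24/5)
obs 4: x=0 → posterior Beta(12, 29/5)
obs 5: x=1 → posterior Beta(13, 29/5)
obs 6: x=1 → posterior Beta(14, 29/5)

65/89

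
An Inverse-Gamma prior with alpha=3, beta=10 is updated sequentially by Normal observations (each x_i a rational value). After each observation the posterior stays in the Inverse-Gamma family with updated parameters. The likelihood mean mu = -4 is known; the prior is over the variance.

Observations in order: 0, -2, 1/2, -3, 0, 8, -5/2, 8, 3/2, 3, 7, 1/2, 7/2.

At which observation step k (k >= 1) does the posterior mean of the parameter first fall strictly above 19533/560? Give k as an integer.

obs 1: x=0 → posterior Inverse-Gamma(7/2, 18)
obs 2: x=-2 → posterior Inverse-Gamma(4, 20)
obs 3: x=1/2 → posterior Inverse-Gamma(9/2, 241/8)
obs 4: x=-3 → posterior Inverse-Gamma(5, 245/8)
obs 5: x=0 → posterior Inverse-Gamma(11/2, 309/8)
obs 6: x=8 → posterior Inverse-Gamma(6, 885/8)
obs 7: x=-5/2 → posterior Inverse-Gamma(13/2, 447/4)
obs 8: x=8 → posterior Inverse-Gamma(7, 735/4)
obs 9: x=3/2 → posterior Inverse-Gamma(15/2, 1591/8)
obs 10: x=3 → posterior Inverse-Gamma(8, 1787/8)
obs 11: x=7 → posterior Inverse-Gamma(17/2, 2271/8)
obs 12: x=1/2 → posterior Inverse-Gamma(9, 294)
obs 13: x=7/2 → posterior Inverse-Gamma(19/2, 2577/8)

k = 11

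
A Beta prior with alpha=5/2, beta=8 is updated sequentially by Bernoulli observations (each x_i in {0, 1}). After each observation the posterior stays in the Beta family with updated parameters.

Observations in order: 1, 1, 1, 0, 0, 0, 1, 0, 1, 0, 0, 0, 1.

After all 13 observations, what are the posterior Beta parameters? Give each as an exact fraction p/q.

alpha=17/2, beta=15

obs 1: x=1 → posterior Beta(7/2, 8)
obs 2: x=1 → posterior Beta(9/2, 8)
obs 3: x=1 → posterior Beta(11/2, 8)
obs 4: x=0 → posterior Beta(11/2, 9)
obs 5: x=0 → posterior Beta(11/2, 10)
obs 6: x=0 → posterior Beta(11/2, 11)
obs 7: x=1 → posterior Beta(13/2, 11)
obs 8: x=0 → posterior Beta(13/2, 12)
obs 9: x=1 → posterior Beta(15/2, 12)
obs 10: x=0 → posterior Beta(15/2, 13)
obs 11: x=0 → posterior Beta(15/2, 14)
obs 12: x=0 → posterior Beta(15/2, 15)
obs 13: x=1 → posterior Beta(17/2, 15)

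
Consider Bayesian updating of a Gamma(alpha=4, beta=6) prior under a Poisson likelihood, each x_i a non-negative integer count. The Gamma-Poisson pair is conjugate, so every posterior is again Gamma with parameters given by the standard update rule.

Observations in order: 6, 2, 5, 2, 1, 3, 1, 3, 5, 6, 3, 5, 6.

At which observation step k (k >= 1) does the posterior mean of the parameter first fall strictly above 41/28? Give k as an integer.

k = 2

obs 1: x=6 → posterior Gamma(10, 7)
obs 2: x=2 → posterior Gamma(12, 8)
obs 3: x=5 → posterior Gamma(17, 9)
obs 4: x=2 → posterior Gamma(19, 10)
obs 5: x=1 → posterior Gamma(20, 11)
obs 6: x=3 → posterior Gamma(23, 12)
obs 7: x=1 → posterior Gamma(24, 13)
obs 8: x=3 → posterior Gamma(27, 14)
obs 9: x=5 → posterior Gamma(32, 15)
obs 10: x=6 → posterior Gamma(38, 16)
obs 11: x=3 → posterior Gamma(41, 17)
obs 12: x=5 → posterior Gamma(46, 18)
obs 13: x=6 → posterior Gamma(52, 19)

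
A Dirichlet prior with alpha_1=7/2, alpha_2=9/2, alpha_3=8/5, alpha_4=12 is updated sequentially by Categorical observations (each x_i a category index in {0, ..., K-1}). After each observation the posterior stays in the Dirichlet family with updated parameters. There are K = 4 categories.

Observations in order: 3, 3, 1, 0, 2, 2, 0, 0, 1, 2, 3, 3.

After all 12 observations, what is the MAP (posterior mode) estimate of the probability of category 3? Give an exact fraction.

obs 1: x=3 → posterior Dirichlet(7/2, 9/2, 8/5, 13)
obs 2: x=3 → posterior Dirichlet(7/2, 9/2, 8/5, 14)
obs 3: x=1 → posterior Dirichlet(7/2, 11/2, 8/5, 14)
obs 4: x=0 → posterior Dirichlet(9/2, 11/2, 8/5, 14)
obs 5: x=2 → posterior Dirichlet(9/2, 11/2, 13/5, 14)
obs 6: x=2 → posterior Dirichlet(9/2, 11/2, 18/5, 14)
obs 7: x=0 → posterior Dirichlet(11/2, 11/2, 18/5, 14)
obs 8: x=0 → posterior Dirichlet(13/2, 11/2, 18/5, 14)
obs 9: x=1 → posterior Dirichlet(13/2, 13/2, 18/5, 14)
obs 10: x=2 → posterior Dirichlet(13/2, 13/2, 23/5, 14)
obs 11: x=3 → posterior Dirichlet(13/2, 13/2, 23/5, 15)
obs 12: x=3 → posterior Dirichlet(13/2, 13/2, 23/5, 16)

75/148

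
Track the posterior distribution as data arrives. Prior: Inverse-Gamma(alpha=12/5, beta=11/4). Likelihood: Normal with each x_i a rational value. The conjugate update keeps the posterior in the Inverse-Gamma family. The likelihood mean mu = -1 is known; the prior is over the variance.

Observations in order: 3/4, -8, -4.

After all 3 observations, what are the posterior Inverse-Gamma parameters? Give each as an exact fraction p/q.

alpha=39/10, beta=1065/32

obs 1: x=3/4 → posterior Inverse-Gamma(29/10, 137/32)
obs 2: x=-8 → posterior Inverse-Gamma(17/5, 921/32)
obs 3: x=-4 → posterior Inverse-Gamma(39/10, 1065/32)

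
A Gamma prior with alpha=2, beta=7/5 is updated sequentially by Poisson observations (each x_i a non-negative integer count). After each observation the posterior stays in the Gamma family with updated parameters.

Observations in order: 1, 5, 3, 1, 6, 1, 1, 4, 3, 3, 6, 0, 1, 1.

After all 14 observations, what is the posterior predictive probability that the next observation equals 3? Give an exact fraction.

75028199953851211404114415666350548573709191365514411631072361971881861839375/365828857506909812624694004283442925067740090273256794495510342500893383983104

obs 1: x=1 → posterior Gamma(3, 12/5)
obs 2: x=5 → posterior Gamma(8, 17/5)
obs 3: x=3 → posterior Gamma(11, 22/5)
obs 4: x=1 → posterior Gamma(12, 27/5)
obs 5: x=6 → posterior Gamma(18, 32/5)
obs 6: x=1 → posterior Gamma(19, 37/5)
obs 7: x=1 → posterior Gamma(20, 42/5)
obs 8: x=4 → posterior Gamma(24, 47/5)
obs 9: x=3 → posterior Gamma(27, 52/5)
obs 10: x=3 → posterior Gamma(30, 57/5)
obs 11: x=6 → posterior Gamma(36, 62/5)
obs 12: x=0 → posterior Gamma(36, 67/5)
obs 13: x=1 → posterior Gamma(37, 72/5)
obs 14: x=1 → posterior Gamma(38, 77/5)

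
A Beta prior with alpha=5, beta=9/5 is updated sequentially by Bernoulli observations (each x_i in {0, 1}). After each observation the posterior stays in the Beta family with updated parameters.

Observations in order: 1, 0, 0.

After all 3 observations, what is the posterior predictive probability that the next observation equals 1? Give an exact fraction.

30/49

obs 1: x=1 → posterior Beta(6, 9/5)
obs 2: x=0 → posterior Beta(6, 14/5)
obs 3: x=0 → posterior Beta(6, 19/5)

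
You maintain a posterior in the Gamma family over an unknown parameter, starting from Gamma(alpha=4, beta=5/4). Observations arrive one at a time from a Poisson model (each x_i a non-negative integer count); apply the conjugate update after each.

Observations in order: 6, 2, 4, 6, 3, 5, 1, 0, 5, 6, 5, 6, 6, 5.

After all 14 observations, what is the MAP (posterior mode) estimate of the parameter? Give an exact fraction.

obs 1: x=6 → posterior Gamma(10, 9/4)
obs 2: x=2 → posterior Gamma(12, 13/4)
obs 3: x=4 → posterior Gamma(16, 17/4)
obs 4: x=6 → posterior Gamma(22, 21/4)
obs 5: x=3 → posterior Gamma(25, 25/4)
obs 6: x=5 → posterior Gamma(30, 29/4)
obs 7: x=1 → posterior Gamma(31, 33/4)
obs 8: x=0 → posterior Gamma(31, 37/4)
obs 9: x=5 → posterior Gamma(36, 41/4)
obs 10: x=6 → posterior Gamma(42, 45/4)
obs 11: x=5 → posterior Gamma(47, 49/4)
obs 12: x=6 → posterior Gamma(53, 53/4)
obs 13: x=6 → posterior Gamma(59, 57/4)
obs 14: x=5 → posterior Gamma(64, 61/4)

252/61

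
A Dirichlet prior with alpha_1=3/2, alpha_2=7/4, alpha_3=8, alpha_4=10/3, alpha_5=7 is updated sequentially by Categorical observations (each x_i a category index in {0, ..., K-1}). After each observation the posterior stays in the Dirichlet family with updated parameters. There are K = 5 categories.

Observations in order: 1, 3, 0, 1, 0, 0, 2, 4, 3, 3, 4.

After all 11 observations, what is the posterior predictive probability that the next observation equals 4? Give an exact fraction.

108/391

obs 1: x=1 → posterior Dirichlet(3/2, 11/4, 8, 10/3, 7)
obs 2: x=3 → posterior Dirichlet(3/2, 11/4, 8, 13/3, 7)
obs 3: x=0 → posterior Dirichlet(5/2, 11/4, 8, 13/3, 7)
obs 4: x=1 → posterior Dirichlet(5/2, 15/4, 8, 13/3, 7)
obs 5: x=0 → posterior Dirichlet(7/2, 15/4, 8, 13/3, 7)
obs 6: x=0 → posterior Dirichlet(9/2, 15/4, 8, 13/3, 7)
obs 7: x=2 → posterior Dirichlet(9/2, 15/4, 9, 13/3, 7)
obs 8: x=4 → posterior Dirichlet(9/2, 15/4, 9, 13/3, 8)
obs 9: x=3 → posterior Dirichlet(9/2, 15/4, 9, 16/3, 8)
obs 10: x=3 → posterior Dirichlet(9/2, 15/4, 9, 19/3, 8)
obs 11: x=4 → posterior Dirichlet(9/2, 15/4, 9, 19/3, 9)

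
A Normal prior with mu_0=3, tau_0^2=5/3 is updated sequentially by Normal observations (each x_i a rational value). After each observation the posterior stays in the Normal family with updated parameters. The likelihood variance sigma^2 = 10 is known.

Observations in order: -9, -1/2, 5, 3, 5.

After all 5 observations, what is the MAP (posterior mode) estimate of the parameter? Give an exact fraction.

43/22

obs 1: x=-9 → posterior Normal(9/7, 10/7)
obs 2: x=-1/2 → posterior Normal(17/16, 5/4)
obs 3: x=5 → posterior Normal(3/2, 10/9)
obs 4: x=3 → posterior Normal(33/20, 1)
obs 5: x=5 → posterior Normal(43/22, 10/11)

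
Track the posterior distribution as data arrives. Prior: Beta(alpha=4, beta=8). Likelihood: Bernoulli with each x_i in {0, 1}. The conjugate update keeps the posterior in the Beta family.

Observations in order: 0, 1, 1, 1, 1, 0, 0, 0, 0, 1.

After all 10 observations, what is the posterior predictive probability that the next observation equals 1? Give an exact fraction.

obs 1: x=0 → posterior Beta(4, 9)
obs 2: x=1 → posterior Beta(5, 9)
obs 3: x=1 → posterior Beta(6, 9)
obs 4: x=1 → posterior Beta(7, 9)
obs 5: x=1 → posterior Beta(8, 9)
obs 6: x=0 → posterior Beta(8, 10)
obs 7: x=0 → posterior Beta(8, 11)
obs 8: x=0 → posterior Beta(8, 12)
obs 9: x=0 → posterior Beta(8, 13)
obs 10: x=1 → posterior Beta(9, 13)

9/22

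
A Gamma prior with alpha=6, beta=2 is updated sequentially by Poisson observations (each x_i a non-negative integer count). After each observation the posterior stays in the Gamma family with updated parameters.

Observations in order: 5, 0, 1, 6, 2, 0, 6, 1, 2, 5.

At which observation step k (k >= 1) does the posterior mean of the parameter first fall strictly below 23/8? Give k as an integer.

k = 2

obs 1: x=5 → posterior Gamma(11, 3)
obs 2: x=0 → posterior Gamma(11, 4)
obs 3: x=1 → posterior Gamma(12, 5)
obs 4: x=6 → posterior Gamma(18, 6)
obs 5: x=2 → posterior Gamma(20, 7)
obs 6: x=0 → posterior Gamma(20, 8)
obs 7: x=6 → posterior Gamma(26, 9)
obs 8: x=1 → posterior Gamma(27, 10)
obs 9: x=2 → posterior Gamma(29, 11)
obs 10: x=5 → posterior Gamma(34, 12)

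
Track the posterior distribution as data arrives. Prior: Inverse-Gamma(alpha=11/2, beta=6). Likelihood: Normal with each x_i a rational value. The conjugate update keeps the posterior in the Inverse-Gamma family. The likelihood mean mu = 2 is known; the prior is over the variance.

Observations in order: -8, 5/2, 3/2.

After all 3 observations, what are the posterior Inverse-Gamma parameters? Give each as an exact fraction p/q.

obs 1: x=-8 → posterior Inverse-Gamma(6, 56)
obs 2: x=5/2 → posterior Inverse-Gamma(13/2, 449/8)
obs 3: x=3/2 → posterior Inverse-Gamma(7, 225/4)

alpha=7, beta=225/4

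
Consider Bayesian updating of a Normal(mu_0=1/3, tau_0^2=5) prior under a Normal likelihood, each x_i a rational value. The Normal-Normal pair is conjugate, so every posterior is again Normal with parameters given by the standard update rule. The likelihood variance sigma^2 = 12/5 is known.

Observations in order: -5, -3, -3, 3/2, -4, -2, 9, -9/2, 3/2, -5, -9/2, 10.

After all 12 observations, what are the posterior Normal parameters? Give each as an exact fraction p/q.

mu_0=-17/24, tau_0^2=5/26

obs 1: x=-5 → posterior Normal(-121/37, 60/37)
obs 2: x=-3 → posterior Normal(-98/31, 30/31)
obs 3: x=-3 → posterior Normal(-271/87, 20/29)
obs 4: x=3/2 → posterior Normal(-467/224, 15/28)
obs 5: x=-4 → posterior Normal(-667/274, 60/137)
obs 6: x=-2 → posterior Normal(-767/324, 10/27)
obs 7: x=9 → posterior Normal(-317/374, 60/187)
obs 8: x=-9/2 → posterior Normal(-271/212, 15/53)
obs 9: x=3/2 → posterior Normal(-467/474, 20/79)
obs 10: x=-5 → posterior Normal(-717/524, 30/131)
obs 11: x=-9/2 → posterior Normal(-471/287, 60/287)
obs 12: x=10 → posterior Normal(-17/24, 5/26)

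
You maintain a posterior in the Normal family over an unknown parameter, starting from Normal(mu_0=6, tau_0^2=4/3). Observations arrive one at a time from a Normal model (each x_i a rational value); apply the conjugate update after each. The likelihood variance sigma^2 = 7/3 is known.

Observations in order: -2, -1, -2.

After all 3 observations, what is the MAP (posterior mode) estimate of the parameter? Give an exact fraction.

obs 1: x=-2 → posterior Normal(34/11, 28/33)
obs 2: x=-1 → posterior Normal(2, 28/45)
obs 3: x=-2 → posterior Normal(22/19, 28/57)

22/19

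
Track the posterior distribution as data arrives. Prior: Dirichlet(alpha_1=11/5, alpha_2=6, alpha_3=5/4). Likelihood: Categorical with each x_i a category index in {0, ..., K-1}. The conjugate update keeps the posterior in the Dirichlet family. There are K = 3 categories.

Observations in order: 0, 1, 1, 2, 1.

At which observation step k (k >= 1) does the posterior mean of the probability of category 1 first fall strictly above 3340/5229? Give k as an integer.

obs 1: x=0 → posterior Dirichlet(16/5, 6, 5/4)
obs 2: x=1 → posterior Dirichlet(16/5, 7, 5/4)
obs 3: x=1 → posterior Dirichlet(16/5, 8, 5/4)
obs 4: x=2 → posterior Dirichlet(16/5, 8, 9/4)
obs 5: x=1 → posterior Dirichlet(16/5, 9, 9/4)

k = 3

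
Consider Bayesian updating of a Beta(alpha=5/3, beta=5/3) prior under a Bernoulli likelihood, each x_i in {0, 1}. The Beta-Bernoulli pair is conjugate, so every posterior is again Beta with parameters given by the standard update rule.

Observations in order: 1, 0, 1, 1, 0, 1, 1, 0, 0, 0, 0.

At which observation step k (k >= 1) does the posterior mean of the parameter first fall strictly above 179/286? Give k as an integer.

obs 1: x=1 → posterior Beta(8/3, 5/3)
obs 2: x=0 → posterior Beta(8/3, 8/3)
obs 3: x=1 → posterior Beta(11/3, 8/3)
obs 4: x=1 → posterior Beta(14/3, 8/3)
obs 5: x=0 → posterior Beta(14/3, 11/3)
obs 6: x=1 → posterior Beta(17/3, 11/3)
obs 7: x=1 → posterior Beta(20/3, 11/3)
obs 8: x=0 → posterior Beta(20/3, 14/3)
obs 9: x=0 → posterior Beta(20/3, 17/3)
obs 10: x=0 → posterior Beta(20/3, 20/3)
obs 11: x=0 → posterior Beta(20/3, 23/3)

k = 4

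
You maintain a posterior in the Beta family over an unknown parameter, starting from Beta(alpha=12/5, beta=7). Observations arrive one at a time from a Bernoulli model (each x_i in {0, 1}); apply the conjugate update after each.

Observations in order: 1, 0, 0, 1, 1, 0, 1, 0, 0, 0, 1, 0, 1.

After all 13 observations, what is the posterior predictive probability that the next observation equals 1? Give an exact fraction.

obs 1: x=1 → posterior Beta(17/5, 7)
obs 2: x=0 → posterior Beta(17/5, 8)
obs 3: x=0 → posterior Beta(17/5, 9)
obs 4: x=1 → posterior Beta(22/5, 9)
obs 5: x=1 → posterior Beta(27/5, 9)
obs 6: x=0 → posterior Beta(27/5, 10)
obs 7: x=1 → posterior Beta(32/5, 10)
obs 8: x=0 → posterior Beta(32/5, 11)
obs 9: x=0 → posterior Beta(32/5, 12)
obs 10: x=0 → posterior Beta(32/5, 13)
obs 11: x=1 → posterior Beta(37/5, 13)
obs 12: x=0 → posterior Beta(37/5, 14)
obs 13: x=1 → posterior Beta(42/5, 14)

3/8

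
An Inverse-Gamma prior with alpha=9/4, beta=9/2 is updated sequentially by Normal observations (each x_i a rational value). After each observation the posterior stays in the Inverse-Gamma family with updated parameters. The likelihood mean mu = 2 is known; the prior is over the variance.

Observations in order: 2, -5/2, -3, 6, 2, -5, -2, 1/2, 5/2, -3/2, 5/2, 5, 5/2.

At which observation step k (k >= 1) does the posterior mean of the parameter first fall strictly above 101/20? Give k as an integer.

k = 2

obs 1: x=2 → posterior Inverse-Gamma(11/4, 9/2)
obs 2: x=-5/2 → posterior Inverse-Gamma(13/4, 117/8)
obs 3: x=-3 → posterior Inverse-Gamma(15/4, 217/8)
obs 4: x=6 → posterior Inverse-Gamma(17/4, 281/8)
obs 5: x=2 → posterior Inverse-Gamma(19/4, 281/8)
obs 6: x=-5 → posterior Inverse-Gamma(21/4, 477/8)
obs 7: x=-2 → posterior Inverse-Gamma(23/4, 541/8)
obs 8: x=1/2 → posterior Inverse-Gamma(25/4, 275/4)
obs 9: x=5/2 → posterior Inverse-Gamma(27/4, 551/8)
obs 10: x=-3/2 → posterior Inverse-Gamma(29/4, 75)
obs 11: x=5/2 → posterior Inverse-Gamma(31/4, 601/8)
obs 12: x=5 → posterior Inverse-Gamma(33/4, 637/8)
obs 13: x=5/2 → posterior Inverse-Gamma(35/4, 319/4)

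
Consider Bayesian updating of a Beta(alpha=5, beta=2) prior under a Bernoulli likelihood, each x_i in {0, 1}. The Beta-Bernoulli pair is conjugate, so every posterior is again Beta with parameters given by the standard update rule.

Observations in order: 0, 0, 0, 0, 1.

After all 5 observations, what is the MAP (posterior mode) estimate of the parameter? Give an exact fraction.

obs 1: x=0 → posterior Beta(5, 3)
obs 2: x=0 → posterior Beta(5, 4)
obs 3: x=0 → posterior Beta(5, 5)
obs 4: x=0 → posterior Beta(5, 6)
obs 5: x=1 → posterior Beta(6, 6)

1/2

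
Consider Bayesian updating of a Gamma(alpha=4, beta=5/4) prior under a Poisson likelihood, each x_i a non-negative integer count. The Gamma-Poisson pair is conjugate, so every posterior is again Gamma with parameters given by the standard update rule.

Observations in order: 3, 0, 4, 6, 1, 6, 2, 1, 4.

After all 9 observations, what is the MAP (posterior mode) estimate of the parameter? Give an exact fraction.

120/41

obs 1: x=3 → posterior Gamma(7, 9/4)
obs 2: x=0 → posterior Gamma(7, 13/4)
obs 3: x=4 → posterior Gamma(11, 17/4)
obs 4: x=6 → posterior Gamma(17, 21/4)
obs 5: x=1 → posterior Gamma(18, 25/4)
obs 6: x=6 → posterior Gamma(24, 29/4)
obs 7: x=2 → posterior Gamma(26, 33/4)
obs 8: x=1 → posterior Gamma(27, 37/4)
obs 9: x=4 → posterior Gamma(31, 41/4)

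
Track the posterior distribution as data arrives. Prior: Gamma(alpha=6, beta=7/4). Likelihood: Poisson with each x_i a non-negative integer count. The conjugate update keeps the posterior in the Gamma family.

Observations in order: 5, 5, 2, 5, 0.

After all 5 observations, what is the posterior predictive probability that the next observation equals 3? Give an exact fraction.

122821496778335054571217398783945657600/596216567187872108348956733961803993281

obs 1: x=5 → posterior Gamma(11, 11/4)
obs 2: x=5 → posterior Gamma(16, 15/4)
obs 3: x=2 → posterior Gamma(18, 19/4)
obs 4: x=5 → posterior Gamma(23, 23/4)
obs 5: x=0 → posterior Gamma(23, 27/4)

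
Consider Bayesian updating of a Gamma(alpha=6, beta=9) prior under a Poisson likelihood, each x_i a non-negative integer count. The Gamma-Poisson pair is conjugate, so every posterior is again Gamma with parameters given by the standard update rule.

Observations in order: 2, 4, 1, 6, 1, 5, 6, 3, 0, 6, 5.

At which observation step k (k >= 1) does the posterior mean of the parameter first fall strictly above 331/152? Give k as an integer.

k = 11

obs 1: x=2 → posterior Gamma(8, 10)
obs 2: x=4 → posterior Gamma(12, 11)
obs 3: x=1 → posterior Gamma(13, 12)
obs 4: x=6 → posterior Gamma(19, 13)
obs 5: x=1 → posterior Gamma(20, 14)
obs 6: x=5 → posterior Gamma(25, 15)
obs 7: x=6 → posterior Gamma(31, 16)
obs 8: x=3 → posterior Gamma(34, 17)
obs 9: x=0 → posterior Gamma(34, 18)
obs 10: x=6 → posterior Gamma(40, 19)
obs 11: x=5 → posterior Gamma(45, 20)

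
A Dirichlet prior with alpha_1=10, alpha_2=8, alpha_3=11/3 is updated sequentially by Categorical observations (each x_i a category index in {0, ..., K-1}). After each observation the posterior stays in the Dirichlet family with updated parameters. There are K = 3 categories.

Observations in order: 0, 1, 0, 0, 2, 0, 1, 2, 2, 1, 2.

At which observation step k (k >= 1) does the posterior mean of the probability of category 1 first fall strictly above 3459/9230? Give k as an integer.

k = 2

obs 1: x=0 → posterior Dirichlet(11, 8, 11/3)
obs 2: x=1 → posterior Dirichlet(11, 9, 11/3)
obs 3: x=0 → posterior Dirichlet(12, 9, 11/3)
obs 4: x=0 → posterior Dirichlet(13, 9, 11/3)
obs 5: x=2 → posterior Dirichlet(13, 9, 14/3)
obs 6: x=0 → posterior Dirichlet(14, 9, 14/3)
obs 7: x=1 → posterior Dirichlet(14, 10, 14/3)
obs 8: x=2 → posterior Dirichlet(14, 10, 17/3)
obs 9: x=2 → posterior Dirichlet(14, 10, 20/3)
obs 10: x=1 → posterior Dirichlet(14, 11, 20/3)
obs 11: x=2 → posterior Dirichlet(14, 11, 23/3)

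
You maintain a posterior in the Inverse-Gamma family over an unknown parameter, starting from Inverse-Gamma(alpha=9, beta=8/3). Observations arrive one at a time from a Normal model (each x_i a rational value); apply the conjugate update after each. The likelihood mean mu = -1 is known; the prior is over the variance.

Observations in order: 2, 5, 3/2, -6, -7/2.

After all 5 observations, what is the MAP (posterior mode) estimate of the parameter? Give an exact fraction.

obs 1: x=2 → posterior Inverse-Gamma(19/2, 43/6)
obs 2: x=5 → posterior Inverse-Gamma(10, 151/6)
obs 3: x=3/2 → posterior Inverse-Gamma(21/2, 679/24)
obs 4: x=-6 → posterior Inverse-Gamma(11, 979/24)
obs 5: x=-7/2 → posterior Inverse-Gamma(23/2, 527/12)

527/150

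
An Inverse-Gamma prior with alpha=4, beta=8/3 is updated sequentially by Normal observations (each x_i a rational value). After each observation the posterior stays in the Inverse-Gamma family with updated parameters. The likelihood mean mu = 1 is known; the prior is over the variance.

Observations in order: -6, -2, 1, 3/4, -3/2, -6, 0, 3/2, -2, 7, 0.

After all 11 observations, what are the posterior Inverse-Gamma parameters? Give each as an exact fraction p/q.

obs 1: x=-6 → posterior Inverse-Gamma(9/2, 163/6)
obs 2: x=-2 → posterior Inverse-Gamma(5, 95/3)
obs 3: x=1 → posterior Inverse-Gamma(11/2, 95/3)
obs 4: x=3/4 → posterior Inverse-Gamma(6, 3043/96)
obs 5: x=-3/2 → posterior Inverse-Gamma(13/2, 3343/96)
obs 6: x=-6 → posterior Inverse-Gamma(7, 5695/96)
obs 7: x=0 → posterior Inverse-Gamma(15/2, 5743/96)
obs 8: x=3/2 → posterior Inverse-Gamma(8, 5755/96)
obs 9: x=-2 → posterior Inverse-Gamma(17/2, 6187/96)
obs 10: x=7 → posterior Inverse-Gamma(9, 7915/96)
obs 11: x=0 → posterior Inverse-Gamma(19/2, 7963/96)

alpha=19/2, beta=7963/96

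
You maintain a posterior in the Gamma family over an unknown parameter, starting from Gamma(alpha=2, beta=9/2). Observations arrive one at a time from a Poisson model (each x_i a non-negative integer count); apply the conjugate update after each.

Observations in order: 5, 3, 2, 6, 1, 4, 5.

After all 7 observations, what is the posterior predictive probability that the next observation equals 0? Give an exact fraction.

obs 1: x=5 → posterior Gamma(7, 11/2)
obs 2: x=3 → posterior Gamma(10, 13/2)
obs 3: x=2 → posterior Gamma(12, 15/2)
obs 4: x=6 → posterior Gamma(18, 17/2)
obs 5: x=1 → posterior Gamma(19, 19/2)
obs 6: x=4 → posterior Gamma(23, 21/2)
obs 7: x=5 → posterior Gamma(28, 23/2)

134393854047545109686936775588697536481/1387778780781445675529539585113525390625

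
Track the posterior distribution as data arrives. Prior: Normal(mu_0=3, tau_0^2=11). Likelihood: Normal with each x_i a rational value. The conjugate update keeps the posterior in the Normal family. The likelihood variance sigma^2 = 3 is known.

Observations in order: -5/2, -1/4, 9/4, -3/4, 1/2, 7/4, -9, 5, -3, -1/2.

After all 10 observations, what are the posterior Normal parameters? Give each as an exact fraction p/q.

obs 1: x=-5/2 → posterior Normal(-37/28, 33/14)
obs 2: x=-1/4 → posterior Normal(-17/20, 33/25)
obs 3: x=9/4 → posterior Normal(7/72, 11/12)
obs 4: x=-3/4 → posterior Normal(-19/188, 33/47)
obs 5: x=1/2 → posterior Normal(3/232, 33/58)
obs 6: x=7/4 → posterior Normal(20/69, 11/23)
obs 7: x=-9 → posterior Normal(-79/80, 33/80)
obs 8: x=5 → posterior Normal(-24/91, 33/91)
obs 9: x=-3 → posterior Normal(-19/34, 11/34)
obs 10: x=-1/2 → posterior Normal(-125/226, 33/113)

mu_0=-125/226, tau_0^2=33/113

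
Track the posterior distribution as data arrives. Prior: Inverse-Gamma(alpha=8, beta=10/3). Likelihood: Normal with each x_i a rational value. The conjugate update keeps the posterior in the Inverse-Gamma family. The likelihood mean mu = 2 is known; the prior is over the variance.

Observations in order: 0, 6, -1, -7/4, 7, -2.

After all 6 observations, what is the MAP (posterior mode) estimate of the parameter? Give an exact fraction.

obs 1: x=0 → posterior Inverse-Gamma(17/2, 16/3)
obs 2: x=6 → posterior Inverse-Gamma(9, 40/3)
obs 3: x=-1 → posterior Inverse-Gamma(19/2, 107/6)
obs 4: x=-7/4 → posterior Inverse-Gamma(10, 2387/96)
obs 5: x=7 → posterior Inverse-Gamma(21/2, 3587/96)
obs 6: x=-2 → posterior Inverse-Gamma(11, 4355/96)

4355/1152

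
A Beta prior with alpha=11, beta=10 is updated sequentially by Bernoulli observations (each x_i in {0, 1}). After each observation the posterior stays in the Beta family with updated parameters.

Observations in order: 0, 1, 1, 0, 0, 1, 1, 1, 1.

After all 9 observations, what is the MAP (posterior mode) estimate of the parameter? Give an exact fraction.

4/7

obs 1: x=0 → posterior Beta(11, 11)
obs 2: x=1 → posterior Beta(12, 11)
obs 3: x=1 → posterior Beta(13, 11)
obs 4: x=0 → posterior Beta(13, 12)
obs 5: x=0 → posterior Beta(13, 13)
obs 6: x=1 → posterior Beta(14, 13)
obs 7: x=1 → posterior Beta(15, 13)
obs 8: x=1 → posterior Beta(16, 13)
obs 9: x=1 → posterior Beta(17, 13)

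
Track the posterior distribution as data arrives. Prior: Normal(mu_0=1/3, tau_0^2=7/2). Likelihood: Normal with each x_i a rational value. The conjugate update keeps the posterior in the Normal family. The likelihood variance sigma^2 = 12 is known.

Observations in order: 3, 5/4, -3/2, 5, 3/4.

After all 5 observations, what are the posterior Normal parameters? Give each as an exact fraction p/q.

mu_0=135/118, tau_0^2=84/59

obs 1: x=3 → posterior Normal(29/31, 84/31)
obs 2: x=5/4 → posterior Normal(151/152, 42/19)
obs 3: x=-3/2 → posterior Normal(109/180, 28/15)
obs 4: x=5 → posterior Normal(249/208, 21/13)
obs 5: x=3/4 → posterior Normal(135/118, 84/59)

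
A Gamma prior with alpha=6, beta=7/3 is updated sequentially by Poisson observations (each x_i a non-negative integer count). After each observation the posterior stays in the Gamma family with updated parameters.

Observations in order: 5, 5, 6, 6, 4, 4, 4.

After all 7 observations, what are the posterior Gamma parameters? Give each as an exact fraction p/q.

obs 1: x=5 → posterior Gamma(11, 10/3)
obs 2: x=5 → posterior Gamma(16, 13/3)
obs 3: x=6 → posterior Gamma(22, 16/3)
obs 4: x=6 → posterior Gamma(28, 19/3)
obs 5: x=4 → posterior Gamma(32, 22/3)
obs 6: x=4 → posterior Gamma(36, 25/3)
obs 7: x=4 → posterior Gamma(40, 28/3)

alpha=40, beta=28/3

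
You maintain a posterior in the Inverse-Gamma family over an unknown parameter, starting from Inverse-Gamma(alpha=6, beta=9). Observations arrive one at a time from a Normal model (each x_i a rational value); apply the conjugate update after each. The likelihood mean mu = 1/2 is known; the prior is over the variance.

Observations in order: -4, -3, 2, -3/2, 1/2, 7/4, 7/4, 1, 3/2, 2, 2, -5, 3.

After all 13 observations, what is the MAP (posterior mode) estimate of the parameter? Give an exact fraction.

817/216

obs 1: x=-4 → posterior Inverse-Gamma(13/2, 153/8)
obs 2: x=-3 → posterior Inverse-Gamma(7, 101/4)
obs 3: x=2 → posterior Inverse-Gamma(15/2, 211/8)
obs 4: x=-3/2 → posterior Inverse-Gamma(8, 227/8)
obs 5: x=1/2 → posterior Inverse-Gamma(17/2, 227/8)
obs 6: x=7/4 → posterior Inverse-Gamma(9, 933/32)
obs 7: x=7/4 → posterior Inverse-Gamma(19/2, 479/16)
obs 8: x=1 → posterior Inverse-Gamma(10, 481/16)
obs 9: x=3/2 → posterior Inverse-Gamma(21/2, 489/16)
obs 10: x=2 → posterior Inverse-Gamma(11, 507/16)
obs 11: x=2 → posterior Inverse-Gamma(23/2, 525/16)
obs 12: x=-5 → posterior Inverse-Gamma(12, 767/16)
obs 13: x=3 → posterior Inverse-Gamma(25/2, 817/16)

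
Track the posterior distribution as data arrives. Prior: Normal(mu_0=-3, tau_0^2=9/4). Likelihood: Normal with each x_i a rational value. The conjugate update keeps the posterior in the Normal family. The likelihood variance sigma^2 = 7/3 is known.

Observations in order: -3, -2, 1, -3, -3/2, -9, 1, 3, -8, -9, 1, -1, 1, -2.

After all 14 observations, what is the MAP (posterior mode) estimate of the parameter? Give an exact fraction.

-267/116

obs 1: x=-3 → posterior Normal(-3, 63/55)
obs 2: x=-2 → posterior Normal(-219/82, 63/82)
obs 3: x=1 → posterior Normal(-192/109, 63/109)
obs 4: x=-3 → posterior Normal(-273/136, 63/136)
obs 5: x=-3/2 → posterior Normal(-627/326, 63/163)
obs 6: x=-9 → posterior Normal(-1113/380, 63/190)
obs 7: x=1 → posterior Normal(-1059/434, 9/31)
obs 8: x=3 → posterior Normal(-897/488, 63/244)
obs 9: x=-8 → posterior Normal(-1329/542, 63/271)
obs 10: x=-9 → posterior Normal(-1815/596, 63/298)
obs 11: x=1 → posterior Normal(-1761/650, 63/325)
obs 12: x=-1 → posterior Normal(-165/64, 63/352)
obs 13: x=1 → posterior Normal(-1761/758, 63/379)
obs 14: x=-2 → posterior Normal(-267/116, 9/58)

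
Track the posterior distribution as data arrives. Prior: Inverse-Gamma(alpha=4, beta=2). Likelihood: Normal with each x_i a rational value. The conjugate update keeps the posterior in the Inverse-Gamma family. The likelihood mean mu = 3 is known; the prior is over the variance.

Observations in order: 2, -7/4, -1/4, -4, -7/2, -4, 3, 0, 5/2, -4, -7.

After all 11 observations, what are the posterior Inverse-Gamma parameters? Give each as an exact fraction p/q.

alpha=19/2, beta=2693/16

obs 1: x=2 → posterior Inverse-Gamma(9/2, 5/2)
obs 2: x=-7/4 → posterior Inverse-Gamma(5, 441/32)
obs 3: x=-1/4 → posterior Inverse-Gamma(11/2, 305/16)
obs 4: x=-4 → posterior Inverse-Gamma(6, 697/16)
obs 5: x=-7/2 → posterior Inverse-Gamma(13/2, 1035/16)
obs 6: x=-4 → posterior Inverse-Gamma(7, 1427/16)
obs 7: x=3 → posterior Inverse-Gamma(15/2, 1427/16)
obs 8: x=0 → posterior Inverse-Gamma(8, 1499/16)
obs 9: x=5/2 → posterior Inverse-Gamma(17/2, 1501/16)
obs 10: x=-4 → posterior Inverse-Gamma(9, 1893/16)
obs 11: x=-7 → posterior Inverse-Gamma(19/2, 2693/16)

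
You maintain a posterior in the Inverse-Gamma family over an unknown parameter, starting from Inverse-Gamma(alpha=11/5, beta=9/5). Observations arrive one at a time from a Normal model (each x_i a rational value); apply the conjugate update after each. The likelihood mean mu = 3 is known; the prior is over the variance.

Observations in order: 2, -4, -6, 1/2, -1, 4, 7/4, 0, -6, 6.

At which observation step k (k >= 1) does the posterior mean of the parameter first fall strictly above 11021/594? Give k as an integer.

k = 3

obs 1: x=2 → posterior Inverse-Gamma(27/10, 23/10)
obs 2: x=-4 → posterior Inverse-Gamma(16/5, 134/5)
obs 3: x=-6 → posterior Inverse-Gamma(37/10, 673/10)
obs 4: x=1/2 → posterior Inverse-Gamma(21/5, 2817/40)
obs 5: x=-1 → posterior Inverse-Gamma(47/10, 3137/40)
obs 6: x=4 → posterior Inverse-Gamma(26/5, 3157/40)
obs 7: x=7/4 → posterior Inverse-Gamma(57/10, 12753/160)
obs 8: x=0 → posterior Inverse-Gamma(31/5, 13473/160)
obs 9: x=-6 → posterior Inverse-Gamma(67/10, 19953/160)
obs 10: x=6 → posterior Inverse-Gamma(36/5, 20673/160)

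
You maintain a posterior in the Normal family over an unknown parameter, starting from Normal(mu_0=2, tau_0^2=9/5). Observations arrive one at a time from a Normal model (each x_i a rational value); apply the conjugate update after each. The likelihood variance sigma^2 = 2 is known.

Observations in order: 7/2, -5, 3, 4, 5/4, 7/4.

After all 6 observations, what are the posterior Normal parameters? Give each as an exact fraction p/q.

obs 1: x=7/2 → posterior Normal(103/38, 18/19)
obs 2: x=-5 → posterior Normal(13/56, 9/14)
obs 3: x=3 → posterior Normal(67/74, 18/37)
obs 4: x=4 → posterior Normal(139/92, 9/23)
obs 5: x=5/4 → posterior Normal(323/220, 18/55)
obs 6: x=7/4 → posterior Normal(193/128, 9/32)

mu_0=193/128, tau_0^2=9/32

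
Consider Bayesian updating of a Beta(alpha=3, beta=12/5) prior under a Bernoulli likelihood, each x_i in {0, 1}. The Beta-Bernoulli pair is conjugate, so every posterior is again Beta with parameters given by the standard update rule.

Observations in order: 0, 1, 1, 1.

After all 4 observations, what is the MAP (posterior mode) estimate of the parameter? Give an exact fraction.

25/37

obs 1: x=0 → posterior Beta(3, 17/5)
obs 2: x=1 → posterior Beta(4, 17/5)
obs 3: x=1 → posterior Beta(5, 17/5)
obs 4: x=1 → posterior Beta(6, 17/5)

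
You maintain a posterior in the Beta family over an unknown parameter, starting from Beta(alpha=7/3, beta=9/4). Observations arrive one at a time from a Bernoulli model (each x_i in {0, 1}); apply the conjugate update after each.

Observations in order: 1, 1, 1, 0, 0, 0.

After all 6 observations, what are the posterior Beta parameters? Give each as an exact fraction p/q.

obs 1: x=1 → posterior Beta(10/3, 9/4)
obs 2: x=1 → posterior Beta(13/3, 9/4)
obs 3: x=1 → posterior Beta(16/3, 9/4)
obs 4: x=0 → posterior Beta(16/3, 13/4)
obs 5: x=0 → posterior Beta(16/3, 17/4)
obs 6: x=0 → posterior Beta(16/3, 21/4)

alpha=16/3, beta=21/4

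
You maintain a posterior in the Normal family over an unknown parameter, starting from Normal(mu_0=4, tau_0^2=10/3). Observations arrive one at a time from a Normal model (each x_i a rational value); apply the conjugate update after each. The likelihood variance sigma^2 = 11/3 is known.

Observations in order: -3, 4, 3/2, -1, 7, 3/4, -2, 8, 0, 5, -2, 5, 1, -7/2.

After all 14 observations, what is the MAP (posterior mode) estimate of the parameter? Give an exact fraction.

503/302

obs 1: x=-3 → posterior Normal(2/3, 110/63)
obs 2: x=4 → posterior Normal(54/31, 110/93)
obs 3: x=3/2 → posterior Normal(69/41, 110/123)
obs 4: x=-1 → posterior Normal(59/51, 110/153)
obs 5: x=7 → posterior Normal(129/61, 110/183)
obs 6: x=3/4 → posterior Normal(273/142, 110/213)
obs 7: x=-2 → posterior Normal(233/162, 110/243)
obs 8: x=8 → posterior Normal(393/182, 110/273)
obs 9: x=0 → posterior Normal(393/202, 110/303)
obs 10: x=5 → posterior Normal(493/222, 110/333)
obs 11: x=-2 → posterior Normal(453/242, 10/33)
obs 12: x=5 → posterior Normal(553/262, 110/393)
obs 13: x=1 → posterior Normal(191/94, 110/423)
obs 14: x=-7/2 → posterior Normal(503/302, 110/453)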